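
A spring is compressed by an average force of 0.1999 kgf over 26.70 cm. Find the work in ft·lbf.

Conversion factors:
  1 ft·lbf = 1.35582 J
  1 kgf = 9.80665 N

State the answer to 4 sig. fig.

0.3860 ft·lbf

0.1999 kgf × 9.80665 → 1.96035 N
26.70 cm × 0.01 → 0.267 m
W = F × d = 1.96035 N × 0.267 m = 0.523413 J
0.523413 J ÷ (1.35582 J/ft·lbf) = 0.386049 ft·lbf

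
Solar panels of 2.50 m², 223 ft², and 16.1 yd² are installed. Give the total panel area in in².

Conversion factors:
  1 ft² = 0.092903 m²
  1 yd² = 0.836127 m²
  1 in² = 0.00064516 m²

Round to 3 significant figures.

5.69×10⁴ in²

2.50 m² (already m²)
223 ft² × 0.092903 = 20.7174 m²
16.1 yd² × 0.836127 = 13.4616 m²
Total: 2.5 + 20.7174 + 13.4616 = 36.679 m²
In in²: 36.679 / 0.00064516 = 56852.6 in²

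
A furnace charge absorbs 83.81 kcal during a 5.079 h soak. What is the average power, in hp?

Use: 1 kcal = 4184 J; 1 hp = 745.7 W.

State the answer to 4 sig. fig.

0.02572 hp

83.81 kcal × 4184 → 350661 J
5.079 h × 3600 → 18284.4 s
P = E / t = 350661 J / 18284.4 s = 19.1782 W
19.1782 W ÷ (745.7 W/hp) = 0.0257184 hp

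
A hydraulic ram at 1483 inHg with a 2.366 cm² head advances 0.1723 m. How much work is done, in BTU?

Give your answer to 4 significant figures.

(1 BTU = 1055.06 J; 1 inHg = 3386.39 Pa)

0.1940 BTU

1483 inHg → 5.02202×10⁶ Pa
2.366 cm² → 2.366×10⁻⁴ m²
F = P × A = 5.02202×10⁶ × 2.366×10⁻⁴ = 1188.21 N
W = F × d = 1188.21 × 0.1723 = 204.729 J
In BTU: 204.729 / 1055.06 = 0.194045 BTU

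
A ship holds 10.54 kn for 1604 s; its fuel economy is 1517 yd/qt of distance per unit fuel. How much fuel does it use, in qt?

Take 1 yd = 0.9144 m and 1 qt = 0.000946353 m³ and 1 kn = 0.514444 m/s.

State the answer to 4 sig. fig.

6.270 qt

10.54 kn → 5.42224 m/s
d = v × t = 5.42224 × 1604 = 8697.27 m
1517 yd/qt → 1.46578×10⁶ m/m³
V = d / (distance per unit fuel) = 8697.27 / 1.46578×10⁶ = 0.00593354 m³
In qt: 0.00593354 / 0.000946353 = 6.2699 qt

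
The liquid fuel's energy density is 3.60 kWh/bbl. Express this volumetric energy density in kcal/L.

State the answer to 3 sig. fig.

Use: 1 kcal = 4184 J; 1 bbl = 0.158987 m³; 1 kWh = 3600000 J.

19.5 kcal/L

3.60 kWh/bbl × 3600000 J/kWh ÷ 0.158987 m³/bbl = 8.15161×10⁷ J/m³
8.15161×10⁷ J/m³ ÷ 4184 J/kcal × 0.001 m³/L = 19.4828 kcal/L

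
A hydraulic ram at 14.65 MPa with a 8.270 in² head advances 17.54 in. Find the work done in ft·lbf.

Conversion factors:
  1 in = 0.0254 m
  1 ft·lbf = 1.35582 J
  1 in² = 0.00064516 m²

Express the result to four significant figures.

14.65 MPa → 1.465×10⁷ Pa
8.270 in² → 0.00533547 m²
F = P × A = 1.465×10⁷ × 0.00533547 = 78164.6 N
17.54 in → 0.445516 m
W = F × d = 78164.6 × 0.445516 = 34823.6 J
In ft·lbf: 34823.6 / 1.35582 = 25684.5 ft·lbf

2.568×10⁴ ft·lbf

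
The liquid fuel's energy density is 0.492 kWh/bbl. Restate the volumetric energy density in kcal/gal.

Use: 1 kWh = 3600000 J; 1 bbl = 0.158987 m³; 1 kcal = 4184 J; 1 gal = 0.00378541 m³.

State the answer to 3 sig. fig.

10.1 kcal/gal

0.492 kWh/bbl × 3600000 J/kWh ÷ 0.158987 m³/bbl = 1.11405×10⁷ J/m³
1.11405×10⁷ J/m³ ÷ 4184 J/kcal × 0.00378541 m³/gal = 10.0792 kcal/gal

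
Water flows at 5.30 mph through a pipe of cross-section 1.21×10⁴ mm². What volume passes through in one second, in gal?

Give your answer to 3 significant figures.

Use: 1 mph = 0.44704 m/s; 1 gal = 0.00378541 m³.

5.30 mph × 0.44704 → 2.36931 m/s
1.21×10⁴ mm² × 10⁻⁶ → 0.0121 m²
V = v × A × t = 2.36931 m/s × 0.0121 m² × 1 s = 0.0286687 m³
0.0286687 m³ ÷ (0.00378541 m³/gal) = 7.57347 gal

7.57 gal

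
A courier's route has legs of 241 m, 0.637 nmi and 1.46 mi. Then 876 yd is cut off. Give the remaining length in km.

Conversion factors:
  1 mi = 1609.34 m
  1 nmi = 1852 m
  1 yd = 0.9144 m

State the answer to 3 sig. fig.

241 m (already m)
0.637 nmi × 1852 = 1179.72 m
1.46 mi × 1609.34 = 2349.64 m
876 yd × 0.9144 = 801.014 m
Net: 241 + 1179.72 + 2349.64 − 801.014 = 2969.35 m
In km: 2969.35 / 1000 = 2.96935 km

2.97 km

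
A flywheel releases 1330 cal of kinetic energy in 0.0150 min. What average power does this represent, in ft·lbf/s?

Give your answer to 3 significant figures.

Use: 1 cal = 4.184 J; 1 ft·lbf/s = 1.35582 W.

4560 ft·lbf/s

1330 cal × 4.184 → 5564.72 J
0.0150 min × 60 → 0.9 s
P = E / t = 5564.72 J / 0.9 s = 6183.02 W
6183.02 W ÷ (1.35582 W/ft·lbf/s) = 4560.35 ft·lbf/s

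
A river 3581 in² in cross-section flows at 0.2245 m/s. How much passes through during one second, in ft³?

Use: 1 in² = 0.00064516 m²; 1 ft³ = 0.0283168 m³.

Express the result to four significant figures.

18.32 ft³

3581 in² × 0.00064516 = 2.31032 m²
V = v × A × t = 0.2245 m/s × 2.31032 m² × 1 s = 0.518667 m³
0.518667 m³ ÷ (0.0283168 m³/ft³) = 18.3166 ft³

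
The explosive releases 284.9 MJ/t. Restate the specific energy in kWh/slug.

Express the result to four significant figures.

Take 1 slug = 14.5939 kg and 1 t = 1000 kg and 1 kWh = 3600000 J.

1.155 kWh/slug

284.9 MJ/t × 1000000 J/MJ ÷ 1000 kg/t = 284900 J/kg
284900 J/kg ÷ 3600000 J/kWh × 14.5939 kg/slug = 1.15495 kWh/slug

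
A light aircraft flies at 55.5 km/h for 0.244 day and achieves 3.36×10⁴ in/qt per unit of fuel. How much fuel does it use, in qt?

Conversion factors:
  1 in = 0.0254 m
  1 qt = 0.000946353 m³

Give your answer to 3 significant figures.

55.5 km/h → 15.4167 m/s
0.244 day → 21081.6 s
d = v × t = 15.4167 × 21081.6 = 325009 m
3.36×10⁴ in/qt → 901820 m/m³
V = d / (distance per unit fuel) = 325009 / 901820 = 0.360392 m³
In qt: 0.360392 / 0.000946353 = 380.822 qt

381 qt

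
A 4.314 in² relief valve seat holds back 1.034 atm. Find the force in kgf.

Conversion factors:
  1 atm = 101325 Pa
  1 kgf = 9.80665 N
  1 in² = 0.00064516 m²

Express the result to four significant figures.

29.73 kgf

1.034 atm × 101325 → 104770 Pa
4.314 in² × 0.00064516 → 0.00278322 m²
F = P × A = 104770 Pa × 0.00278322 m² = 291.598 N
291.598 N ÷ (9.80665 N/kgf) = 29.7347 kgf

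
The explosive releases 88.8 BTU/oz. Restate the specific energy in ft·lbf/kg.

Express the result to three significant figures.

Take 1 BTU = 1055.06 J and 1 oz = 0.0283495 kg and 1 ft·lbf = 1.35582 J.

2.44×10⁶ ft·lbf/kg

88.8 BTU/oz × 1055.06 J/BTU ÷ 0.0283495 kg/oz = 3.3048×10⁶ J/kg
3.3048×10⁶ J/kg ÷ 1.35582 J/ft·lbf = 2.43749×10⁶ ft·lbf/kg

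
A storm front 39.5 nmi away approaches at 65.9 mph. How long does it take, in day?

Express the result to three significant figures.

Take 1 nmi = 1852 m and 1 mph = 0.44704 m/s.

39.5 nmi × 1852 = 73154 m
65.9 mph × 0.44704 = 29.4599 m/s
t = d / v = 73154 m / 29.4599 m/s = 2483.17 s
2483.17 s ÷ (86400 s/day) = 0.0287404 day

0.0287 day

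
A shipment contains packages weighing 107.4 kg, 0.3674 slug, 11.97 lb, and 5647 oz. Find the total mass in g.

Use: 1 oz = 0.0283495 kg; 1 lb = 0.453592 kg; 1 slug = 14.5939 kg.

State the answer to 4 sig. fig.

2.783×10⁵ g

107.4 kg (already kg)
0.3674 slug × 14.5939 = 5.3618 kg
11.97 lb × 0.453592 = 5.4295 kg
5647 oz × 0.0283495 = 160.09 kg
Combined: 107.4 + 5.3618 + 5.4295 + 160.09 = 278.281 kg
In g: 278.281 / 0.001 = 278281 g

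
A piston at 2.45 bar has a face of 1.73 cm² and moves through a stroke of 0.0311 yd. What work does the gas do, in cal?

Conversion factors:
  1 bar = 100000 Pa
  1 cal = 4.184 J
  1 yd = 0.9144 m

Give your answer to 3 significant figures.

2.45 bar → 245000 Pa
1.73 cm² → 1.73×10⁻⁴ m²
F = P × A = 245000 × 1.73×10⁻⁴ = 42.385 N
0.0311 yd → 0.0284378 m
W = F × d = 42.385 × 0.0284378 = 1.20534 J
In cal: 1.20534 / 4.184 = 0.288083 cal

0.288 cal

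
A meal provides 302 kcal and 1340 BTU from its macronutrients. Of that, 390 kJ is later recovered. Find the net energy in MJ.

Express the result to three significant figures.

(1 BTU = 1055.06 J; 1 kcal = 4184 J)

302 kcal × 4184 → 1.26357×10⁶ J
1340 BTU × 1055.06 → 1.41378×10⁶ J
390 kJ × 1000 → 390000 J
Result: 1.26357×10⁶ + 1.41378×10⁶ − 390000 = 2.28735×10⁶ J
In MJ: 2.28735×10⁶ / 1000000 = 2.28735 MJ

2.29 MJ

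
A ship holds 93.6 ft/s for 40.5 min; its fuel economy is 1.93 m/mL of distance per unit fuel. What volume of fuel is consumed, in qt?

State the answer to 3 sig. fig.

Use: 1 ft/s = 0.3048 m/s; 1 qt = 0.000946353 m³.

93.6 ft/s → 28.5293 m/s
40.5 min → 2430 s
d = v × t = 28.5293 × 2430 = 69326.2 m
1.93 m/mL → 1.93×10⁶ m/m³
V = d / (distance per unit fuel) = 69326.2 / 1.93×10⁶ = 0.0359203 m³
In qt: 0.0359203 / 0.000946353 = 37.9566 qt

38.0 qt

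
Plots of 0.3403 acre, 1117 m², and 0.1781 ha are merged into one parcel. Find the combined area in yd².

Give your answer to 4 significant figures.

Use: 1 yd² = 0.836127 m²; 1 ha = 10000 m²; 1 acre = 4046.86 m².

5113 yd²

0.3403 acre × 4046.86 = 1377.15 m²
1117 m² (already m²)
0.1781 ha × 10000 = 1781 m²
Combined: 1377.15 + 1117 + 1781 = 4275.15 m²
In yd²: 4275.15 / 0.836127 = 5113.04 yd²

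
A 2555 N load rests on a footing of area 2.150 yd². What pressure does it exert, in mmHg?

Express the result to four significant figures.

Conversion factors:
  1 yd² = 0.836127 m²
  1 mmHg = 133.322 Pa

2.150 yd² × 0.836127 = 1.79767 m²
P = F / A = 2555 N / 1.79767 m² = 1421.28 Pa
1421.28 Pa ÷ (133.322 Pa/mmHg) = 10.6605 mmHg

10.66 mmHg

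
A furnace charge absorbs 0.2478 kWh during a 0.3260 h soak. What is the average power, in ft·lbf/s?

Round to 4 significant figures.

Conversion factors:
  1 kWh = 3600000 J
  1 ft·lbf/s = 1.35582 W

0.2478 kWh × 3600000 = 892080 J
0.3260 h × 3600 = 1173.6 s
P = E / t = 892080 J / 1173.6 s = 760.123 W
760.123 W ÷ (1.35582 W/ft·lbf/s) = 560.637 ft·lbf/s

560.6 ft·lbf/s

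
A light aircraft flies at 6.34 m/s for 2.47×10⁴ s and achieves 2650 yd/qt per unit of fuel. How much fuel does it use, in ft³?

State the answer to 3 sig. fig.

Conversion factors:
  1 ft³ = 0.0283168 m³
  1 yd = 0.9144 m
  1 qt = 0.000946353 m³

2.16 ft³

d = v × t = 6.34 × 24700 = 156598 m
2650 yd/qt → 2.56052×10⁶ m/m³
V = d / (distance per unit fuel) = 156598 / 2.56052×10⁶ = 0.0611587 m³
In ft³: 0.0611587 / 0.0283168 = 2.1598 ft³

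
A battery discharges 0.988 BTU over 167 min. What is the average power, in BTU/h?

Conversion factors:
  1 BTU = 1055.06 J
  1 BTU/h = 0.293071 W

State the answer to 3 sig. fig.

0.355 BTU/h

0.988 BTU × 1055.06 = 1042.4 J
167 min × 60 = 10020 s
P = E / t = 1042.4 J / 10020 s = 0.104032 W
0.104032 W ÷ (0.293071 W/BTU/h) = 0.354972 BTU/h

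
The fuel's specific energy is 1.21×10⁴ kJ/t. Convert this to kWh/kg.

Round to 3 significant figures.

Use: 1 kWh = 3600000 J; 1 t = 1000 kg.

0.00336 kWh/kg

1.21×10⁴ kJ/t × 1000 J/kJ ÷ 1000 kg/t = 12100 J/kg
12100 J/kg ÷ 3600000 J/kWh = 0.00336111 kWh/kg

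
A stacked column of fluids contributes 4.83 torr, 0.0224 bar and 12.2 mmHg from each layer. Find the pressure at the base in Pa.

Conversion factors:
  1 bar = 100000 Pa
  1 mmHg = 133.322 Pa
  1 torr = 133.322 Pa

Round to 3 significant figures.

4510 Pa

4.83 torr × 133.322 = 643.945 Pa
0.0224 bar × 100000 = 2240 Pa
12.2 mmHg × 133.322 = 1626.53 Pa
Sum: 643.945 + 2240 + 1626.53 = 4510.48 Pa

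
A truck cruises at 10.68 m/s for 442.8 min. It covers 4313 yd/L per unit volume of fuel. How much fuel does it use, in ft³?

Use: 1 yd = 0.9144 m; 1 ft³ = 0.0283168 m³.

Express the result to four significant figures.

442.8 min → 26568 s
d = v × t = 10.68 × 26568 = 283746 m
4313 yd/L → 3.94381×10⁶ m/m³
V = d / (distance per unit fuel) = 283746 / 3.94381×10⁶ = 0.0719472 m³
In ft³: 0.0719472 / 0.0283168 = 2.5408 ft³

2.541 ft³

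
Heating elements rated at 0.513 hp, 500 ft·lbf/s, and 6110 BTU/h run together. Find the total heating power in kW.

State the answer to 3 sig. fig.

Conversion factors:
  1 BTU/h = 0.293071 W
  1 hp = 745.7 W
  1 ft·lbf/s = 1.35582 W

2.85 kW

0.513 hp × 745.7 = 382.544 W
500 ft·lbf/s × 1.35582 = 677.91 W
6110 BTU/h × 0.293071 = 1790.66 W
Combined: 382.544 + 677.91 + 1790.66 = 2851.11 W
In kW: 2851.11 / 1000 = 2.85111 kW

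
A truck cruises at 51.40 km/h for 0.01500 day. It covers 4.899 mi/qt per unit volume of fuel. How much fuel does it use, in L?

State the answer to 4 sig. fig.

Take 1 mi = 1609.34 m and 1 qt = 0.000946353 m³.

2.221 L

51.40 km/h → 14.2778 m/s
0.01500 day → 1296 s
d = v × t = 14.2778 × 1296 = 18504 m
4.899 mi/qt → 8.33109×10⁶ m/m³
V = d / (distance per unit fuel) = 18504 / 8.33109×10⁶ = 0.00222108 m³
In L: 0.00222108 / 0.001 = 2.22108 L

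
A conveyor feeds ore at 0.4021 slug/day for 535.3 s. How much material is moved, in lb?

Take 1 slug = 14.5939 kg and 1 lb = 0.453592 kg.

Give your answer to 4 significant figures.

0.4021 slug/day → 6.79191×10⁻⁵ kg/s
m = ṁ × t = 6.79191×10⁻⁵ × 535.3 = 0.0363571 kg
In lb: 0.0363571 / 0.453592 = 0.0801538 lb

0.08015 lb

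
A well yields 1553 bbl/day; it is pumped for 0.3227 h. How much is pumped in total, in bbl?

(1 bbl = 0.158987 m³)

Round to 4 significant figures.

20.88 bbl

1553 bbl/day → 0.00285772 m³/s
0.3227 h → 1161.72 s
V = Q × t = 0.00285772 × 1161.72 = 3.31987 m³
In bbl: 3.31987 / 0.158987 = 20.8814 bbl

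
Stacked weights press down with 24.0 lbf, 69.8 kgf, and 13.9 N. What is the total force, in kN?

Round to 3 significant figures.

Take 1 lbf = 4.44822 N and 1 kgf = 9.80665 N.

0.805 kN

24.0 lbf × 4.44822 → 106.757 N
69.8 kgf × 9.80665 → 684.504 N
13.9 N (already N)
Total: 106.757 + 684.504 + 13.9 = 805.161 N
In kN: 805.161 / 1000 = 0.805161 kN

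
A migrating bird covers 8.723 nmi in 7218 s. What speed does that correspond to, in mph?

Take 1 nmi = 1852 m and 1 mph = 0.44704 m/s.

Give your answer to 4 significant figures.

5.007 mph

8.723 nmi × 1852 → 16155 m
v = d / t = 16155 m / 7218 s = 2.23815 m/s
2.23815 m/s ÷ (0.44704 m/s/mph) = 5.0066 mph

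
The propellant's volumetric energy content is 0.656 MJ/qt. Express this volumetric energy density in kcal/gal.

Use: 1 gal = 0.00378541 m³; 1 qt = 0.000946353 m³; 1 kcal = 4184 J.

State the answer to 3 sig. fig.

627 kcal/gal

0.656 MJ/qt × 1000000 J/MJ ÷ 0.000946353 m³/qt = 6.93187×10⁸ J/m³
6.93187×10⁸ J/m³ ÷ 4184 J/kcal × 0.00378541 m³/gal = 627.15 kcal/gal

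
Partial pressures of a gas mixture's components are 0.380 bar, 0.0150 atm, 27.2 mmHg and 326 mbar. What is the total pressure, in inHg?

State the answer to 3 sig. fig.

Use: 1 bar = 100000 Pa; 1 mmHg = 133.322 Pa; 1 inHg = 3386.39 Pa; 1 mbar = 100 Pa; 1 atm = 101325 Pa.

22.4 inHg

0.380 bar × 100000 = 38000 Pa
0.0150 atm × 101325 = 1519.88 Pa
27.2 mmHg × 133.322 = 3626.36 Pa
326 mbar × 100 = 32600 Pa
Combined: 38000 + 1519.88 + 3626.36 + 32600 = 75746.2 Pa
In inHg: 75746.2 / 3386.39 = 22.3678 inHg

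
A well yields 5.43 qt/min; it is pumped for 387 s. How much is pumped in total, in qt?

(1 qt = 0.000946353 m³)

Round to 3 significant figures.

35.0 qt

5.43 qt/min → 8.56449×10⁻⁵ m³/s
V = Q × t = 8.56449×10⁻⁵ × 387 = 0.0331446 m³
In qt: 0.0331446 / 0.000946353 = 35.0235 qt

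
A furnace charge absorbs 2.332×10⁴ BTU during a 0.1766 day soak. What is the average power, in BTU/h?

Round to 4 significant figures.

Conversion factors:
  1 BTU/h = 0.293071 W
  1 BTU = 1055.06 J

2.332×10⁴ BTU × 1055.06 → 2.4604×10⁷ J
0.1766 day × 86400 → 15258.2 s
P = E / t = 2.4604×10⁷ J / 15258.2 s = 1612.51 W
1612.51 W ÷ (0.293071 W/BTU/h) = 5502.11 BTU/h

5502 BTU/h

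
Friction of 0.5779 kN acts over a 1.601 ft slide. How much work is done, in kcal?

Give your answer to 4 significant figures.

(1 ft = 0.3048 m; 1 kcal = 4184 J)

0.06740 kcal

0.5779 kN × 1000 = 577.9 N
1.601 ft × 0.3048 = 0.487985 m
W = F × d = 577.9 N × 0.487985 m = 282.007 J
282.007 J ÷ (4184 J/kcal) = 0.0674013 kcal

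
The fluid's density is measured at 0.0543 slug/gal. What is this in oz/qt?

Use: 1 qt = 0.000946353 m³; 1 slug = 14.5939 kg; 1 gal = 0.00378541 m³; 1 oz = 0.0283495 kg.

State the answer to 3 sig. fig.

6.99 oz/qt

0.0543 slug/gal × 14.5939 kg/slug ÷ 0.00378541 m³/gal = 209.343 kg/m³
209.343 kg/m³ ÷ 0.0283495 kg/oz × 0.000946353 m³/qt = 6.98821 oz/qt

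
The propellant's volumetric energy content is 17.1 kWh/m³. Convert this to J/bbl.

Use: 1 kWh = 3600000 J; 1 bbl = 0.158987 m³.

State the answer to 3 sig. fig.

17.1 kWh/m³ × 3600000 J/kWh = 6.156×10⁷ J/m³
6.156×10⁷ J/m³ × 0.158987 m³/bbl = 9.78724×10⁶ J/bbl

9.79×10⁶ J/bbl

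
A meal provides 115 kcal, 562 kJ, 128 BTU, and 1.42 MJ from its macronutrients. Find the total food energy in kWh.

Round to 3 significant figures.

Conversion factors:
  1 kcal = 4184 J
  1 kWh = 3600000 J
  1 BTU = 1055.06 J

0.722 kWh

115 kcal × 4184 = 481160 J
562 kJ × 1000 = 562000 J
128 BTU × 1055.06 = 135048 J
1.42 MJ × 1000000 = 1.42×10⁶ J
Total: 481160 + 562000 + 135048 + 1.42×10⁶ = 2.59821×10⁶ J
In kWh: 2.59821×10⁶ / 3600000 = 0.721725 kWh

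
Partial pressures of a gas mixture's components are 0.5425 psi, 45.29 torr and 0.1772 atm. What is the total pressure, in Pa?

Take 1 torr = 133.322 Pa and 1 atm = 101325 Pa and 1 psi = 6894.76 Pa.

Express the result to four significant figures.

2.773×10⁴ Pa

0.5425 psi × 6894.76 → 3740.41 Pa
45.29 torr × 133.322 → 6038.15 Pa
0.1772 atm × 101325 → 17954.8 Pa
Total: 3740.41 + 6038.15 + 17954.8 = 27733.4 Pa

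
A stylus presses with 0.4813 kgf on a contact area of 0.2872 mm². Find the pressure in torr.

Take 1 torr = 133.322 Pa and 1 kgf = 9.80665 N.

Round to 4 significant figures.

0.4813 kgf × 9.80665 = 4.71994 N
0.2872 mm² × 10⁻⁶ = 2.872×10⁻⁷ m²
P = F / A = 4.71994 N / 2.872×10⁻⁷ m² = 1.64343×10⁷ Pa
1.64343×10⁷ Pa ÷ (133.322 Pa/torr) = 123268 torr

1.233×10⁵ torr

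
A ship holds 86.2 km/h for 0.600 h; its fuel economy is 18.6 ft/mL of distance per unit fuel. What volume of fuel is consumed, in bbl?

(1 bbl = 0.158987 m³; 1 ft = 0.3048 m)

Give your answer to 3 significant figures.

0.0574 bbl

86.2 km/h → 23.9444 m/s
0.600 h → 2160 s
d = v × t = 23.9444 × 2160 = 51719.9 m
18.6 ft/mL → 5.66928×10⁶ m/m³
V = d / (distance per unit fuel) = 51719.9 / 5.66928×10⁶ = 0.00912283 m³
In bbl: 0.00912283 / 0.158987 = 0.057381 bbl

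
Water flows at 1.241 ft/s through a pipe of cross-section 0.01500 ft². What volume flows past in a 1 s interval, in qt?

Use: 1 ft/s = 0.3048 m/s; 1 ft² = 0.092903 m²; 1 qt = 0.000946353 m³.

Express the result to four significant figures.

0.5570 qt

1.241 ft/s × 0.3048 → 0.378257 m/s
0.01500 ft² × 0.092903 → 0.00139354 m²
V = v × A × t = 0.378257 m/s × 0.00139354 m² × 1 s = 5.27116×10⁻⁴ m³
5.27116×10⁻⁴ m³ ÷ (0.000946353 m³/qt) = 0.556997 qt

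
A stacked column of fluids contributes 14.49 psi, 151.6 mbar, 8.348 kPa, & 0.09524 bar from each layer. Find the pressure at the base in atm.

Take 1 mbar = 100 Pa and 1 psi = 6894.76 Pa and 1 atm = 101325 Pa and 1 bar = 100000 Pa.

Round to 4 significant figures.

14.49 psi × 6894.76 → 99905.1 Pa
151.6 mbar × 100 → 15160 Pa
8.348 kPa × 1000 → 8348 Pa
0.09524 bar × 100000 → 9524 Pa
Sum: 99905.1 + 15160 + 8348 + 9524 = 132937 Pa
In atm: 132937 / 101325 = 1.31199 atm

1.312 atm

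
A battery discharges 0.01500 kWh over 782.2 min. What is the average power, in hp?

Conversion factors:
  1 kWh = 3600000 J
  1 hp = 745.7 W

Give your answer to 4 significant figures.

0.001543 hp

0.01500 kWh × 3600000 = 54000 J
782.2 min × 60 = 46932 s
P = E / t = 54000 J / 46932 s = 1.1506 W
1.1506 W ÷ (745.7 W/hp) = 0.00154298 hp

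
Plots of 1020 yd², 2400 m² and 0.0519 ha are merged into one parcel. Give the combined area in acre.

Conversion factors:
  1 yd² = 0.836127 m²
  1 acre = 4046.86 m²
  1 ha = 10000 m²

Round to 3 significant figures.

0.932 acre

1020 yd² × 0.836127 → 852.85 m²
2400 m² (already m²)
0.0519 ha × 10000 → 519 m²
Combined: 852.85 + 2400 + 519 = 3771.85 m²
In acre: 3771.85 / 4046.86 = 0.932044 acre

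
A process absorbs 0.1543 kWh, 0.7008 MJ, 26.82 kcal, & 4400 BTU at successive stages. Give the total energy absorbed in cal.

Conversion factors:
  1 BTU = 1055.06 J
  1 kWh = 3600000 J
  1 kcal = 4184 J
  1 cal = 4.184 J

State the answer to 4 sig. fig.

0.1543 kWh × 3600000 = 555480 J
0.7008 MJ × 1000000 = 700800 J
26.82 kcal × 4184 = 112215 J
4400 BTU × 1055.06 = 4.64226×10⁶ J
Sum: 555480 + 700800 + 112215 + 4.64226×10⁶ = 6.01076×10⁶ J
In cal: 6.01076×10⁶ / 4.184 = 1.43661×10⁶ cal

1.437×10⁶ cal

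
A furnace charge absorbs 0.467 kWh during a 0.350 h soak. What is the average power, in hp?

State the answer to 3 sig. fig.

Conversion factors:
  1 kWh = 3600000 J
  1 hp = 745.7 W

0.467 kWh × 3600000 → 1.6812×10⁶ J
0.350 h × 3600 → 1260 s
P = E / t = 1.6812×10⁶ J / 1260 s = 1334.29 W
1334.29 W ÷ (745.7 W/hp) = 1.78931 hp

1.79 hp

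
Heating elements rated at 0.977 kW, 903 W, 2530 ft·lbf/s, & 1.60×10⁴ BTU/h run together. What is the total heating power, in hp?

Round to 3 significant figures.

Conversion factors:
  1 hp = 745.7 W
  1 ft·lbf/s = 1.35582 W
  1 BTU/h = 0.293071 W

0.977 kW × 1000 → 977 W
903 W (already W)
2530 ft·lbf/s × 1.35582 → 3430.22 W
1.60×10⁴ BTU/h × 0.293071 → 4689.14 W
Combined: 977 + 903 + 3430.22 + 4689.14 = 9999.36 W
In hp: 9999.36 / 745.7 = 13.4094 hp

13.4 hp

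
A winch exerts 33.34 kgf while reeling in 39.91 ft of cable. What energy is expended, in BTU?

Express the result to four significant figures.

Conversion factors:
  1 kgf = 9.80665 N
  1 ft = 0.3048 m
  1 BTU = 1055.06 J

33.34 kgf × 9.80665 = 326.954 N
39.91 ft × 0.3048 = 12.1646 m
W = F × d = 326.954 N × 12.1646 m = 3977.26 J
3977.26 J ÷ (1055.06 J/BTU) = 3.7697 BTU

3.770 BTU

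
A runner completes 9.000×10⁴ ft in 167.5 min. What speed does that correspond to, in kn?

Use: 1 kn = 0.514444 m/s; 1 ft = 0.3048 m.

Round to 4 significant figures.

9.000×10⁴ ft × 0.3048 → 27432 m
167.5 min × 60 → 10050 s
v = d / t = 27432 m / 10050 s = 2.72955 m/s
2.72955 m/s ÷ (0.514444 m/s/kn) = 5.30583 kn

5.306 kn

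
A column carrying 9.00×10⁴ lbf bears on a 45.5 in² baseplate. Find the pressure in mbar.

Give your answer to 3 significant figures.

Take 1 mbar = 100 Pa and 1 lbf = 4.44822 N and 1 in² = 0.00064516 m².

1.36×10⁵ mbar

9.00×10⁴ lbf × 4.44822 = 400340 N
45.5 in² × 0.00064516 = 0.0293548 m²
P = F / A = 400340 N / 0.0293548 m² = 1.3638×10⁷ Pa
1.3638×10⁷ Pa ÷ (100 Pa/mbar) = 136380 mbar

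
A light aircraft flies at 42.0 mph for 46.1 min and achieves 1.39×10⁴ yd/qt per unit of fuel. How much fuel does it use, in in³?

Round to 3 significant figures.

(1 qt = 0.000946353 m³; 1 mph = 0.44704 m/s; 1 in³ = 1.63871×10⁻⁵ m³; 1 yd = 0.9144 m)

236 in³

42.0 mph → 18.7757 m/s
46.1 min → 2766 s
d = v × t = 18.7757 × 2766 = 51933.6 m
1.39×10⁴ yd/qt → 1.34307×10⁷ m/m³
V = d / (distance per unit fuel) = 51933.6 / 1.34307×10⁷ = 0.00386678 m³
In in³: 0.00386678 / 1.63871×10⁻⁵ = 235.965 in³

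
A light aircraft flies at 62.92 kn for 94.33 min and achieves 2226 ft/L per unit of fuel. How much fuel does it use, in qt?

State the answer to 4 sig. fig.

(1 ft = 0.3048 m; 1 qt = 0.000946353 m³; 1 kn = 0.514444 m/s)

285.3 qt

62.92 kn → 32.3688 m/s
94.33 min → 5659.8 s
d = v × t = 32.3688 × 5659.8 = 183201 m
2226 ft/L → 678485 m/m³
V = d / (distance per unit fuel) = 183201 / 678485 = 0.270015 m³
In qt: 0.270015 / 0.000946353 = 285.322 qt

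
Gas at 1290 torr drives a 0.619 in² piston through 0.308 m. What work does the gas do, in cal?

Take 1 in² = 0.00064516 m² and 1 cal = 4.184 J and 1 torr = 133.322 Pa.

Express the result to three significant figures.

5.06 cal

1290 torr → 171985 Pa
0.619 in² → 3.99354×10⁻⁴ m²
F = P × A = 171985 × 3.99354×10⁻⁴ = 68.6829 N
W = F × d = 68.6829 × 0.308 = 21.1543 J
In cal: 21.1543 / 4.184 = 5.056 cal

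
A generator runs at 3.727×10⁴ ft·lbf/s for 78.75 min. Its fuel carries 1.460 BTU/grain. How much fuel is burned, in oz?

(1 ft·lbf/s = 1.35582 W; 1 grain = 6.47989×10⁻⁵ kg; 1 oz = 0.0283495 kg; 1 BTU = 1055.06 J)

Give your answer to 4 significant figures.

3.727×10⁴ ft·lbf/s → 50531.4 W
78.75 min → 4725 s
E = P × t = 50531.4 × 4725 = 2.38761×10⁸ J
1.460 BTU/grain → 2.37718×10⁷ J/kg
m = E / e_s = 2.38761×10⁸ / 2.37718×10⁷ = 10.0439 kg
In oz: 10.0439 / 0.0283495 = 354.288 oz

354.3 oz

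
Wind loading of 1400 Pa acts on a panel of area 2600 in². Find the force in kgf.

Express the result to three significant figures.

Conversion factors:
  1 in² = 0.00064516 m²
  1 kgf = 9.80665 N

2600 in² × 0.00064516 = 1.67742 m²
F = P × A = 1400 Pa × 1.67742 m² = 2348.39 N
2348.39 N ÷ (9.80665 N/kgf) = 239.469 kgf

239 kgf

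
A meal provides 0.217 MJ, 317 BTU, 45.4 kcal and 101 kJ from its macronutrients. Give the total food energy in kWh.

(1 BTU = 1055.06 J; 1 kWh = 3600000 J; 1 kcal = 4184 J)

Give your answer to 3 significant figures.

0.217 MJ × 1000000 = 217000 J
317 BTU × 1055.06 = 334454 J
45.4 kcal × 4184 = 189954 J
101 kJ × 1000 = 101000 J
Sum: 217000 + 334454 + 189954 + 101000 = 842408 J
In kWh: 842408 / 3600000 = 0.234002 kWh

0.234 kWh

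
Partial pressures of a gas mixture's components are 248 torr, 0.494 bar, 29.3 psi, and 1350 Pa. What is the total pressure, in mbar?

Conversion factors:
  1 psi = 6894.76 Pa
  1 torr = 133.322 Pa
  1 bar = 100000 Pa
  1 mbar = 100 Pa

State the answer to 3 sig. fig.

2860 mbar

248 torr × 133.322 = 33063.9 Pa
0.494 bar × 100000 = 49400 Pa
29.3 psi × 6894.76 = 202016 Pa
1350 Pa (already Pa)
Sum: 33063.9 + 49400 + 202016 + 1350 = 285830 Pa
In mbar: 285830 / 100 = 2858.3 mbar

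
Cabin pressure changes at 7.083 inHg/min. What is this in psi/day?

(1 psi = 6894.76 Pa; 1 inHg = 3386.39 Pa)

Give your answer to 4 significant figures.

5010 psi/day

7.083 inHg/min × 3386.39 Pa/inHg ÷ 60 s/min = 399.763 Pa/s
399.763 Pa/s ÷ 6894.76 Pa/psi × 86400 s/day = 5009.53 psi/day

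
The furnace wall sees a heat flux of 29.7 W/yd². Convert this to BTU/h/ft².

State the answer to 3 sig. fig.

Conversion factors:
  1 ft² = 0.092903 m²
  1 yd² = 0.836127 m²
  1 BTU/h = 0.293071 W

29.7 W/yd² ÷ 0.836127 m²/yd² = 35.5209 W/m²
35.5209 W/m² ÷ 0.293071 W/BTU/h × 0.092903 m²/ft² = 11.2601 BTU/h/ft²

11.3 BTU/h/ft²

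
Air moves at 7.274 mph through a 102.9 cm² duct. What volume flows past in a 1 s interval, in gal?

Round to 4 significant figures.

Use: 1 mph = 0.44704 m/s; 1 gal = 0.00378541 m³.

7.274 mph × 0.44704 = 3.25177 m/s
102.9 cm² × 0.0001 = 0.01029 m²
V = v × A × t = 3.25177 m/s × 0.01029 m² × 1 s = 0.0334607 m³
0.0334607 m³ ÷ (0.00378541 m³/gal) = 8.83939 gal

8.839 gal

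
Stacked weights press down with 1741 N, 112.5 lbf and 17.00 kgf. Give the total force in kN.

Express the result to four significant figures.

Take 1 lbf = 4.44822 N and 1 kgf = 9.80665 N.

1741 N (already N)
112.5 lbf × 4.44822 → 500.425 N
17.00 kgf × 9.80665 → 166.713 N
Sum: 1741 + 500.425 + 166.713 = 2408.14 N
In kN: 2408.14 / 1000 = 2.40814 kN

2.408 kN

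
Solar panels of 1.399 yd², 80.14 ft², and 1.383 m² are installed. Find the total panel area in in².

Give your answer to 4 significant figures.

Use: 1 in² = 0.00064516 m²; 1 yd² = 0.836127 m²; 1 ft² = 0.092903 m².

1.399 yd² × 0.836127 → 1.16974 m²
80.14 ft² × 0.092903 → 7.44525 m²
1.383 m² (already m²)
Combined: 1.16974 + 7.44525 + 1.383 = 9.99799 m²
In in²: 9.99799 / 0.00064516 = 15496.9 in²

1.550×10⁴ in²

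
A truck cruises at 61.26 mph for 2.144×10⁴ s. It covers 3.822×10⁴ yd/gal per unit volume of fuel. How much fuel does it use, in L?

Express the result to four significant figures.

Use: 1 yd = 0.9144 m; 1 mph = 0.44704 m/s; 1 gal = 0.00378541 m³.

61.26 mph → 27.3857 m/s
d = v × t = 27.3857 × 21440 = 587149 m
3.822×10⁴ yd/gal → 9.23239×10⁶ m/m³
V = d / (distance per unit fuel) = 587149 / 9.23239×10⁶ = 0.0635966 m³
In L: 0.0635966 / 0.001 = 63.5966 L

63.60 L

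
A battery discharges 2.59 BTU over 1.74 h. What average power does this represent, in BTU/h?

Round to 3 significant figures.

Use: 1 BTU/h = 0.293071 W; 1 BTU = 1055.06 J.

1.49 BTU/h

2.59 BTU × 1055.06 → 2732.61 J
1.74 h × 3600 → 6264 s
P = E / t = 2732.61 J / 6264 s = 0.43624 W
0.43624 W ÷ (0.293071 W/BTU/h) = 1.48851 BTU/h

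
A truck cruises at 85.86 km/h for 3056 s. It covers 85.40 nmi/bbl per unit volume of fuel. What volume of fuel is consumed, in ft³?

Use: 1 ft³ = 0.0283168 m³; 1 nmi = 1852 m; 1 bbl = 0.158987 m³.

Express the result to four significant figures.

85.86 km/h → 23.85 m/s
d = v × t = 23.85 × 3056 = 72885.6 m
85.40 nmi/bbl → 994803 m/m³
V = d / (distance per unit fuel) = 72885.6 / 994803 = 0.0732664 m³
In ft³: 0.0732664 / 0.0283168 = 2.58738 ft³

2.587 ft³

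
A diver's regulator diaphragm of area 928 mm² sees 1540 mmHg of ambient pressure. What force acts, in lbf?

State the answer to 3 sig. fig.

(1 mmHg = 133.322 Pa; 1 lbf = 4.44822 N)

42.8 lbf

1540 mmHg × 133.322 = 205316 Pa
928 mm² × 10⁻⁶ = 9.28×10⁻⁴ m²
F = P × A = 205316 Pa × 9.28×10⁻⁴ m² = 190.533 N
190.533 N ÷ (4.44822 N/lbf) = 42.8335 lbf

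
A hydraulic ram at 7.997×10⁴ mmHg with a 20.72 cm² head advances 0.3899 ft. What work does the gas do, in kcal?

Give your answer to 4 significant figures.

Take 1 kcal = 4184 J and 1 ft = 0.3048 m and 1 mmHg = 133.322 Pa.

7.997×10⁴ mmHg → 1.06618×10⁷ Pa
20.72 cm² → 0.002072 m²
F = P × A = 1.06618×10⁷ × 0.002072 = 22091.2 N
0.3899 ft → 0.118842 m
W = F × d = 22091.2 × 0.118842 = 2625.36 J
In kcal: 2625.36 / 4184 = 0.627476 kcal

0.6275 kcal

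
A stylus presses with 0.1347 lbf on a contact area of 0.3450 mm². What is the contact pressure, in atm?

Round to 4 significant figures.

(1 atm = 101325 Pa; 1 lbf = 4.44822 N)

0.1347 lbf × 4.44822 = 0.599175 N
0.3450 mm² × 10⁻⁶ = 3.45×10⁻⁷ m²
P = F / A = 0.599175 N / 3.45×10⁻⁷ m² = 1.73674×10⁶ Pa
1.73674×10⁶ Pa ÷ (101325 Pa/atm) = 17.1403 atm

17.14 atm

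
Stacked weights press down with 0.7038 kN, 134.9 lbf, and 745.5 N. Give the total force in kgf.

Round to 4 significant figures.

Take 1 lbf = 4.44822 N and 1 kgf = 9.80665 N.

209.0 kgf

0.7038 kN × 1000 = 703.8 N
134.9 lbf × 4.44822 = 600.065 N
745.5 N (already N)
Combined: 703.8 + 600.065 + 745.5 = 2049.36 N
In kgf: 2049.36 / 9.80665 = 208.977 kgf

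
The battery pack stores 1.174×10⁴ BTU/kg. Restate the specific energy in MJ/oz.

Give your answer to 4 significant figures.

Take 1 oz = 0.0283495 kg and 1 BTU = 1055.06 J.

1.174×10⁴ BTU/kg × 1055.06 J/BTU = 1.23864×10⁷ J/kg
1.23864×10⁷ J/kg ÷ 1000000 J/MJ × 0.0283495 kg/oz = 0.351148 MJ/oz

0.3511 MJ/oz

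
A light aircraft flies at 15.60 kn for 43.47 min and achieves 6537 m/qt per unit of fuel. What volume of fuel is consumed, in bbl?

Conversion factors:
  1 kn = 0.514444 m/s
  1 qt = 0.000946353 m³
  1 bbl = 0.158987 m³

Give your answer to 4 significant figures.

15.60 kn → 8.02533 m/s
43.47 min → 2608.2 s
d = v × t = 8.02533 × 2608.2 = 20931.7 m
6537 m/qt → 6.90757×10⁶ m/m³
V = d / (distance per unit fuel) = 20931.7 / 6.90757×10⁶ = 0.00303026 m³
In bbl: 0.00303026 / 0.158987 = 0.0190598 bbl

0.01906 bbl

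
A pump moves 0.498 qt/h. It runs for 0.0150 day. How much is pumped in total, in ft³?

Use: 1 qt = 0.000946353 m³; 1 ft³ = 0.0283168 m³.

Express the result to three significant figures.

0.498 qt/h → 1.30912×10⁻⁷ m³/s
0.0150 day → 1296 s
V = Q × t = 1.30912×10⁻⁷ × 1296 = 1.69662×10⁻⁴ m³
In ft³: 1.69662×10⁻⁴ / 0.0283168 = 0.00599157 ft³

0.00599 ft³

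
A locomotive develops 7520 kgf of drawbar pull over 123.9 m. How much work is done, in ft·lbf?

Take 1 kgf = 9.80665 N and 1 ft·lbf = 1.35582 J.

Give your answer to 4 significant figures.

6.739×10⁶ ft·lbf

7520 kgf × 9.80665 = 73746 N
W = F × d = 73746 N × 123.9 m = 9.13713×10⁶ J
9.13713×10⁶ J ÷ (1.35582 J/ft·lbf) = 6.73919×10⁶ ft·lbf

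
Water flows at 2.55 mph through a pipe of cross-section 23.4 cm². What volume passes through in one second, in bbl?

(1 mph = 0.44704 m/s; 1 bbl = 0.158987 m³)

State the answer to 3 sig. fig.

2.55 mph × 0.44704 → 1.13995 m/s
23.4 cm² × 0.0001 → 0.00234 m²
V = v × A × t = 1.13995 m/s × 0.00234 m² × 1 s = 0.00266748 m³
0.00266748 m³ ÷ (0.158987 m³/bbl) = 0.016778 bbl

0.0168 bbl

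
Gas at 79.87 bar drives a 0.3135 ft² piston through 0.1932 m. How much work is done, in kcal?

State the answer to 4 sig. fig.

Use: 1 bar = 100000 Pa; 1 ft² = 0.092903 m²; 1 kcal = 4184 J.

79.87 bar → 7.987×10⁶ Pa
0.3135 ft² → 0.0291251 m²
F = P × A = 7.987×10⁶ × 0.0291251 = 232622 N
W = F × d = 232622 × 0.1932 = 44942.6 J
In kcal: 44942.6 / 4184 = 10.7415 kcal

10.74 kcal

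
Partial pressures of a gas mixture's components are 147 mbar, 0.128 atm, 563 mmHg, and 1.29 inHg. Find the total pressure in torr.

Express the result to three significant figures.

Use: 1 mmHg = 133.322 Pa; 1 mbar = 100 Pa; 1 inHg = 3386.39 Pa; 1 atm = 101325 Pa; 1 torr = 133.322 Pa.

803 torr

147 mbar × 100 = 14700 Pa
0.128 atm × 101325 = 12969.6 Pa
563 mmHg × 133.322 = 75060.3 Pa
1.29 inHg × 3386.39 = 4368.44 Pa
Sum: 14700 + 12969.6 + 75060.3 + 4368.44 = 107098 Pa
In torr: 107098 / 133.322 = 803.303 torr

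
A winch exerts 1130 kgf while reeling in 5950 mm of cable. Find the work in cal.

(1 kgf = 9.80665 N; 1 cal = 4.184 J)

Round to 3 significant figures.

1.58×10⁴ cal

1130 kgf × 9.80665 = 11081.5 N
5950 mm × 0.001 = 5.95 m
W = F × d = 11081.5 N × 5.95 m = 65934.9 J
65934.9 J ÷ (4.184 J/cal) = 15758.8 cal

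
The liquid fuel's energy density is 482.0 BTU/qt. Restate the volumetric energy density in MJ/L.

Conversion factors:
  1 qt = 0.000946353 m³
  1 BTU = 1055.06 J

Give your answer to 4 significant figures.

0.5374 MJ/L

482.0 BTU/qt × 1055.06 J/BTU ÷ 0.000946353 m³/qt = 5.37367×10⁸ J/m³
5.37367×10⁸ J/m³ ÷ 1000000 J/MJ × 0.001 m³/L = 0.537367 MJ/L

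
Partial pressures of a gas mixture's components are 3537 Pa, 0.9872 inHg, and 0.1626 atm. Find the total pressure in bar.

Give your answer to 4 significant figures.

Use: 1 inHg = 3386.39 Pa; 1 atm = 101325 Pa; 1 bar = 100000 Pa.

3537 Pa (already Pa)
0.9872 inHg × 3386.39 → 3343.04 Pa
0.1626 atm × 101325 → 16475.4 Pa
Sum: 3537 + 3343.04 + 16475.4 = 23355.4 Pa
In bar: 23355.4 / 100000 = 0.233554 bar

0.2336 bar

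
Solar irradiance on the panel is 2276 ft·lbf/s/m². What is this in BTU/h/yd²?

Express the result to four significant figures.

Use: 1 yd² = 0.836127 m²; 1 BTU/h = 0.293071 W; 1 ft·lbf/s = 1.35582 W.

2276 ft·lbf/s/m² × 1.35582 W/ft·lbf/s = 3085.85 W/m²
3085.85 W/m² ÷ 0.293071 W/BTU/h × 0.836127 m²/yd² = 8803.88 BTU/h/yd²

8804 BTU/h/yd²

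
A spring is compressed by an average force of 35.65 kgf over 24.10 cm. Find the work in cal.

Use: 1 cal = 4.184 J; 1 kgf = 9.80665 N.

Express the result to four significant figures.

20.14 cal

35.65 kgf × 9.80665 → 349.607 N
24.10 cm × 0.01 → 0.241 m
W = F × d = 349.607 N × 0.241 m = 84.2553 J
84.2553 J ÷ (4.184 J/cal) = 20.1375 cal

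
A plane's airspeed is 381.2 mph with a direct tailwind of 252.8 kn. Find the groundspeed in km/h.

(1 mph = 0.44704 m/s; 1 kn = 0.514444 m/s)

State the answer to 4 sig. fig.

1082 km/h

381.2 mph × 0.44704 = 170.412 m/s
252.8 kn × 0.514444 = 130.051 m/s
Sum: 170.412 + 130.051 = 300.463 m/s
In km/h: 300.463 / (1/3.6) = 1081.67 km/h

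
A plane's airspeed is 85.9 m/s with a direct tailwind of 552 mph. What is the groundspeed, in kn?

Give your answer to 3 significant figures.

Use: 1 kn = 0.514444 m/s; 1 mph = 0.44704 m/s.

85.9 m/s (already m/s)
552 mph × 0.44704 = 246.766 m/s
Total: 85.9 + 246.766 = 332.666 m/s
In kn: 332.666 / 0.514444 = 646.652 kn

647 kn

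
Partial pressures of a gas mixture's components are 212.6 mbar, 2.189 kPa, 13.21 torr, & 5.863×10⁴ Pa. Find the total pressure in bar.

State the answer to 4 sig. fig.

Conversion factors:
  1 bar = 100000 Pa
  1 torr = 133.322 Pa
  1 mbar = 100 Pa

212.6 mbar × 100 = 21260 Pa
2.189 kPa × 1000 = 2189 Pa
13.21 torr × 133.322 = 1761.18 Pa
5.863×10⁴ Pa (already Pa)
Combined: 21260 + 2189 + 1761.18 + 58630 = 83840.2 Pa
In bar: 83840.2 / 100000 = 0.838402 bar

0.8384 bar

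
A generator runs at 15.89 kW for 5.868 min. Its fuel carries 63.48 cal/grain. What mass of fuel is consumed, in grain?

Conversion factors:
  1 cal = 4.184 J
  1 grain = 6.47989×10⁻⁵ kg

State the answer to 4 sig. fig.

2.106×10⁴ grain

15.89 kW → 15890 W
5.868 min → 352.08 s
E = P × t = 15890 × 352.08 = 5.59455×10⁶ J
63.48 cal/grain → 4.09884×10⁶ J/kg
m = E / e_s = 5.59455×10⁶ / 4.09884×10⁶ = 1.36491 kg
In grain: 1.36491 / 6.47989×10⁻⁵ = 21063.8 grain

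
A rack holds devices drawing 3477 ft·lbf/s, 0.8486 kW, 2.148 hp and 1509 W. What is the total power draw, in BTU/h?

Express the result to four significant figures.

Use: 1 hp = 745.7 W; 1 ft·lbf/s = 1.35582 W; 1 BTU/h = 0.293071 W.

3477 ft·lbf/s × 1.35582 → 4714.19 W
0.8486 kW × 1000 → 848.6 W
2.148 hp × 745.7 → 1601.76 W
1509 W (already W)
Sum: 4714.19 + 848.6 + 1601.76 + 1509 = 8673.55 W
In BTU/h: 8673.55 / 0.293071 = 29595.4 BTU/h

2.960×10⁴ BTU/h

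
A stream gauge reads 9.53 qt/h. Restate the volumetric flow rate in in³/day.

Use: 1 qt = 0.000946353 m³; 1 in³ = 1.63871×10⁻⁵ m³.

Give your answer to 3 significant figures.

9.53 qt/h × 0.000946353 m³/qt ÷ 3600 s/h = 2.50521×10⁻⁶ m³/s
2.50521×10⁻⁶ m³/s ÷ 1.63871×10⁻⁵ m³/in³ × 86400 s/day = 13208.6 in³/day

1.32×10⁴ in³/day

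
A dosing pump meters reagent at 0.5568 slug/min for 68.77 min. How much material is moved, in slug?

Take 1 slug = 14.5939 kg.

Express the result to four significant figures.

0.5568 slug/min → 0.135431 kg/s
68.77 min → 4126.2 s
m = ṁ × t = 0.135431 × 4126.2 = 558.815 kg
In slug: 558.815 / 14.5939 = 38.291 slug

38.29 slug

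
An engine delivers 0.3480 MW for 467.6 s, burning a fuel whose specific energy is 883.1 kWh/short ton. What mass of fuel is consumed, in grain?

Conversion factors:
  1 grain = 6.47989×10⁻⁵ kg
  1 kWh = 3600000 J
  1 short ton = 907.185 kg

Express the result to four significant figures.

7.166×10⁵ grain

0.3480 MW → 348000 W
E = P × t = 348000 × 467.6 = 1.62725×10⁸ J
883.1 kWh/short ton → 3.50442×10⁶ J/kg
m = E / e_s = 1.62725×10⁸ / 3.50442×10⁶ = 46.4342 kg
In grain: 46.4342 / 6.47989×10⁻⁵ = 716589 grain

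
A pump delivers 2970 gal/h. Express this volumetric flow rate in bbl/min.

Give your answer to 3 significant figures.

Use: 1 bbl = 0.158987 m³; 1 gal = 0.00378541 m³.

1.18 bbl/min

2970 gal/h × 0.00378541 m³/gal ÷ 3600 s/h = 0.00312296 m³/s
0.00312296 m³/s ÷ 0.158987 m³/bbl × 60 s/min = 1.17857 bbl/min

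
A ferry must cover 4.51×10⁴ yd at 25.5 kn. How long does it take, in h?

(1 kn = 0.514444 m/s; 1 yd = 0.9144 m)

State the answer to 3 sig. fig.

4.51×10⁴ yd × 0.9144 → 41239.4 m
25.5 kn × 0.514444 → 13.1183 m/s
t = d / v = 41239.4 m / 13.1183 m/s = 3143.65 s
3143.65 s ÷ (3600 s/h) = 0.873236 h

0.873 h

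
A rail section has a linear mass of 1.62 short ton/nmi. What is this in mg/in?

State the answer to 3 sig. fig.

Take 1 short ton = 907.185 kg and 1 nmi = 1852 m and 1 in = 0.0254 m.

1.62 short ton/nmi × 907.185 kg/short ton ÷ 1852 m/nmi = 0.793542 kg/m
0.793542 kg/m ÷ 10⁻⁶ kg/mg × 0.0254 m/in = 20156 mg/in

2.02×10⁴ mg/in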